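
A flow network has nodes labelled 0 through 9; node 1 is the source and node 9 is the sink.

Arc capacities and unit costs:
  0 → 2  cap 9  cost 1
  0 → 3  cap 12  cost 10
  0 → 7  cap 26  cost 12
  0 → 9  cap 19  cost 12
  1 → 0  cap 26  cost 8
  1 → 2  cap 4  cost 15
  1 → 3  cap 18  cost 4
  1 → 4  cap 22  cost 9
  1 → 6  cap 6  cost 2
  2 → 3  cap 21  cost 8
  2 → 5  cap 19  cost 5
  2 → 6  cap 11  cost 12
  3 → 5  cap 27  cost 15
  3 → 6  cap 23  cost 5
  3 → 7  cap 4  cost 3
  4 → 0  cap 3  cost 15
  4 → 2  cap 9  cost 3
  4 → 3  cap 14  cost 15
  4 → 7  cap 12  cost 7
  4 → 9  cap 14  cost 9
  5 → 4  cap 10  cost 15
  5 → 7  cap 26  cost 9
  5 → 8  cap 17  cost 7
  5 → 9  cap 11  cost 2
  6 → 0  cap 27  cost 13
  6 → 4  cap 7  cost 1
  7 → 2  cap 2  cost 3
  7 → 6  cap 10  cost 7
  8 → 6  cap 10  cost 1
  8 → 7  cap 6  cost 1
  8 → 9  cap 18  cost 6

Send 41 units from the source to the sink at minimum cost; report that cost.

shortest-cost path #1: 1→6→4→9 push 6 @ unit cost 12 (adds 72)
shortest-cost path #2: 1→0→2→5→9 push 9 @ unit cost 16 (adds 144)
shortest-cost path #3: 1→3→7→2→5→9 push 2 @ unit cost 17 (adds 34)
shortest-cost path #4: 1→4→9 push 8 @ unit cost 18 (adds 144)
shortest-cost path #5: 1→0→9 push 16 @ unit cost 20 (adds 320)
total cost = 714

Minimum cost for 41 units: 714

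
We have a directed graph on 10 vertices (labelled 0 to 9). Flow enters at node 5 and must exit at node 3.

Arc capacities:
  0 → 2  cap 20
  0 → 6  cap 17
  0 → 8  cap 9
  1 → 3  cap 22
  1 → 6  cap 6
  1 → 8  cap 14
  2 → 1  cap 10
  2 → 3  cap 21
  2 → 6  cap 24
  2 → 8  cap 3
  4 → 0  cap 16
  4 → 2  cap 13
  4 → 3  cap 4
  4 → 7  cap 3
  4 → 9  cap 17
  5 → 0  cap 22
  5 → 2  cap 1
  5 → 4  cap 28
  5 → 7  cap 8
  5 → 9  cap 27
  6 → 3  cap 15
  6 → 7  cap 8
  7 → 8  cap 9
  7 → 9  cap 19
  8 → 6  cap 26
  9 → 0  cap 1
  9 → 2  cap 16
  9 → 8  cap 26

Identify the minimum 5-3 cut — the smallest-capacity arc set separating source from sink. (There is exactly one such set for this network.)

Min-cut arcs: {(2,1), (2,3), (4,3), (6,3)} (total capacity 50)

augment #1: 5→2→3 push 1
augment #2: 5→4→3 push 4
augment #3: 5→0→2→3 push 20
augment #4: 5→0→6→3 push 2
augment #5: 5→4→0→6→3 push 13
augment #6: 5→4→2→1→3 push 10
max flow = 50; residual-reachable set from 5 gives S-side
cut edges (S→T): {(2,1), (2,3), (4,3), (6,3)} total cap 50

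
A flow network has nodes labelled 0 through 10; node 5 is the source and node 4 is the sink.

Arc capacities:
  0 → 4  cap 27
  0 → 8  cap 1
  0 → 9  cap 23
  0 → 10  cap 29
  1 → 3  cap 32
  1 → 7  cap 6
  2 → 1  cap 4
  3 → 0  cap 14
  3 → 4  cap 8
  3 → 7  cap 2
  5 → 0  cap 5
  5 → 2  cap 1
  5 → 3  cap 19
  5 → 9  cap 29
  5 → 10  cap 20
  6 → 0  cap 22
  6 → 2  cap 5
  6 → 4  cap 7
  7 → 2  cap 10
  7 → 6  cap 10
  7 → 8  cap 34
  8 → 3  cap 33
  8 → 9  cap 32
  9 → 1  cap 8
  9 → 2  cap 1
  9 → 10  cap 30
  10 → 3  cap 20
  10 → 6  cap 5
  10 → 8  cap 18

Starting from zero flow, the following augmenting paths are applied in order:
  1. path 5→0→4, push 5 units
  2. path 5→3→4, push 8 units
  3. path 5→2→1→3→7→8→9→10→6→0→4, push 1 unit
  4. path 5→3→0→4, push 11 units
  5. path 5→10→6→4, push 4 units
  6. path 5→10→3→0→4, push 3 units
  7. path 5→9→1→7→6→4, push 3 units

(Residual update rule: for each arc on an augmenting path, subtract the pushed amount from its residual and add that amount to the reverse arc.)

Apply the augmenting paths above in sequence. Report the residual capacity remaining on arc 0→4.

Residual capacity of (0,4): 7

after path 1 (5→0→4, push 5): res(0,4)=22
after path 2 (5→3→4, push 8): res(0,4)=22
after path 3 (5→2→1→3→7→8→9→10→6→0→4, push 1): res(0,4)=21
after path 4 (5→3→0→4, push 11): res(0,4)=10
after path 5 (5→10→6→4, push 4): res(0,4)=10
after path 6 (5→10→3→0→4, push 3): res(0,4)=7
after path 7 (5→9→1→7→6→4, push 3): res(0,4)=7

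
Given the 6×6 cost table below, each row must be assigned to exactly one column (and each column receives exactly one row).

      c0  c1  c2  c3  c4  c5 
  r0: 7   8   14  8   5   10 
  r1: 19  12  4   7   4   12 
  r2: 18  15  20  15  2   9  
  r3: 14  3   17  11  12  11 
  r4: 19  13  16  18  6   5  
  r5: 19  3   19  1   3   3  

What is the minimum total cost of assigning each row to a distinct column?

Minimum assignment cost: 22

optimal assignment: row0→col0 (cost 7), row1→col2 (cost 4), row2→col4 (cost 2), row3→col1 (cost 3), row4→col5 (cost 5), row5→col3 (cost 1)
total = 7 + 4 + 2 + 3 + 5 + 1 = 22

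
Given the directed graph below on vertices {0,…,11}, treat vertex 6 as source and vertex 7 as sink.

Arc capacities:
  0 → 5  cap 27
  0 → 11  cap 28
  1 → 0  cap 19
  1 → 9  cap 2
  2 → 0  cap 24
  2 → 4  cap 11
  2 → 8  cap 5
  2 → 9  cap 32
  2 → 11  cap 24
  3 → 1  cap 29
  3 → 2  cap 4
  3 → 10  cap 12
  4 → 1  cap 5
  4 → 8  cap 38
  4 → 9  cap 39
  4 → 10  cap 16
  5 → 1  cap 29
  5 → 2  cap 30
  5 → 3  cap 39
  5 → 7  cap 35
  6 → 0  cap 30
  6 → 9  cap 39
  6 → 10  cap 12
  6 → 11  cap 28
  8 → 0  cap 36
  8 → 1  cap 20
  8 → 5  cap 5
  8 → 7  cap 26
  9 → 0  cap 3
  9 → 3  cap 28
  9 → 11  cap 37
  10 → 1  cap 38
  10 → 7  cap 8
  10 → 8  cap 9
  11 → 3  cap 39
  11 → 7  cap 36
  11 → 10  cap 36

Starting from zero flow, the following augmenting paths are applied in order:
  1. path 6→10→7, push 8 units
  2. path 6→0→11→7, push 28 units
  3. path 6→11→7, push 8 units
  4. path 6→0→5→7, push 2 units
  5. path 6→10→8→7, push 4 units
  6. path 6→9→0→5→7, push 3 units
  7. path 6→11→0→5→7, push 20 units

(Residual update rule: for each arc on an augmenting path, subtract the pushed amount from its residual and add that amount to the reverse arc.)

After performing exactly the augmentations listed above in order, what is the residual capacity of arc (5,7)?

Residual capacity of (5,7): 10

after path 1 (6→10→7, push 8): res(5,7)=35
after path 2 (6→0→11→7, push 28): res(5,7)=35
after path 3 (6→11→7, push 8): res(5,7)=35
after path 4 (6→0→5→7, push 2): res(5,7)=33
after path 5 (6→10→8→7, push 4): res(5,7)=33
after path 6 (6→9→0→5→7, push 3): res(5,7)=30
after path 7 (6→11→0→5→7, push 20): res(5,7)=10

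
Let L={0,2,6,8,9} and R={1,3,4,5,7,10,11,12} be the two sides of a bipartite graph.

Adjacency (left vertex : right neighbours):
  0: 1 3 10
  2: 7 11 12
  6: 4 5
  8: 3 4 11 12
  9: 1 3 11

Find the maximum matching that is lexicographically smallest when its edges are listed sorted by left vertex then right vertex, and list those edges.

Lex-smallest maximum matching: {(0,1), (2,7), (6,4), (8,3), (9,11)}

|M| = 5 (so the lex-smallest maximum matching has 5 edges)
process left vertices in ascending order; for each, take the smallest-labelled available neighbour that still permits 5 edges overall, or leave it unmatched if none does
lex-smallest matching: {0-1, 2-7, 6-4, 8-3, 9-11}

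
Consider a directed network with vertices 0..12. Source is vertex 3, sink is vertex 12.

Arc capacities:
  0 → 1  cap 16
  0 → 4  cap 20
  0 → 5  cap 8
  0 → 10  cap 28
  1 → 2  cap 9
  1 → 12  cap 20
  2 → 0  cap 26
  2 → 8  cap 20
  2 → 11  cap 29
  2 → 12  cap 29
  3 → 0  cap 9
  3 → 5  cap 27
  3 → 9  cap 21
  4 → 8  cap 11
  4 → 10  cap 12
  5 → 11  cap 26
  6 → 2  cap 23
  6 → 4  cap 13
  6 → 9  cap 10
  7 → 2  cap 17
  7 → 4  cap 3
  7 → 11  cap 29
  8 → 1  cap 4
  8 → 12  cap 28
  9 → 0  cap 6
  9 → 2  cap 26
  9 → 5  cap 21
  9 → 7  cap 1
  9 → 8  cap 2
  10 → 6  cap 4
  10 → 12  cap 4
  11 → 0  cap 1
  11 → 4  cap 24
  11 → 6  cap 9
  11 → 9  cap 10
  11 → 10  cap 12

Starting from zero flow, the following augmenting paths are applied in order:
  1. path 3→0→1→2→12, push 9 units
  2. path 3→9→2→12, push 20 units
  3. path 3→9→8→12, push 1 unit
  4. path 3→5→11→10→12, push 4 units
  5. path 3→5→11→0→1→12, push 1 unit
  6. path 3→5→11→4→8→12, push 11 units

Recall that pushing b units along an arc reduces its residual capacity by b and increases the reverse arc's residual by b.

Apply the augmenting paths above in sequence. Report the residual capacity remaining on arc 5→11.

Residual capacity of (5,11): 10

after path 1 (3→0→1→2→12, push 9): res(5,11)=26
after path 2 (3→9→2→12, push 20): res(5,11)=26
after path 3 (3→9→8→12, push 1): res(5,11)=26
after path 4 (3→5→11→10→12, push 4): res(5,11)=22
after path 5 (3→5→11→0→1→12, push 1): res(5,11)=21
after path 6 (3→5→11→4→8→12, push 11): res(5,11)=10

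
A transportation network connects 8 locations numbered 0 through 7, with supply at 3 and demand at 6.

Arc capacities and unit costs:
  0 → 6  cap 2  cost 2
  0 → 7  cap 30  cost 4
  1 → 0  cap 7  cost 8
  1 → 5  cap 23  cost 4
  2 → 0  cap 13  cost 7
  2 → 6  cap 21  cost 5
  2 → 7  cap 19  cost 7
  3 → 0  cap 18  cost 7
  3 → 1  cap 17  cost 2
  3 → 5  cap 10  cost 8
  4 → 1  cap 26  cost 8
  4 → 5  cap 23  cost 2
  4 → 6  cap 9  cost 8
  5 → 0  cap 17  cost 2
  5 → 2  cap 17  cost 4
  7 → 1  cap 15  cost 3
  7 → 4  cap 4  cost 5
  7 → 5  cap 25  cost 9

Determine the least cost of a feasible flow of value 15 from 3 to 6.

Minimum cost for 15 units: 213

shortest-cost path #1: 3→0→6 push 2 @ unit cost 9 (adds 18)
shortest-cost path #2: 3→1→5→2→6 push 13 @ unit cost 15 (adds 195)
total cost = 213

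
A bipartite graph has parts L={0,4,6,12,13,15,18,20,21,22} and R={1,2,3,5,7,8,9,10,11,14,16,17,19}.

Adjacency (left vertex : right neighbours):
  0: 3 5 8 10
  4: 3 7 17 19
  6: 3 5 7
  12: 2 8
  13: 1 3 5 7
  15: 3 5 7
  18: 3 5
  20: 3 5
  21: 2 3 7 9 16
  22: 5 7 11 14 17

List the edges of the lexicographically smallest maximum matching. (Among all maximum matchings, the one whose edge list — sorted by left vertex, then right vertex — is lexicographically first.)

Lex-smallest maximum matching: {(0,8), (4,17), (6,3), (12,2), (13,1), (15,7), (18,5), (21,9), (22,11)}

|M| = 9 (so the lex-smallest maximum matching has 9 edges)
process left vertices in ascending order; for each, take the smallest-labelled available neighbour that still permits 9 edges overall, or leave it unmatched if none does
lex-smallest matching: {0-8, 4-17, 6-3, 12-2, 13-1, 15-7, 18-5, 21-9, 22-11}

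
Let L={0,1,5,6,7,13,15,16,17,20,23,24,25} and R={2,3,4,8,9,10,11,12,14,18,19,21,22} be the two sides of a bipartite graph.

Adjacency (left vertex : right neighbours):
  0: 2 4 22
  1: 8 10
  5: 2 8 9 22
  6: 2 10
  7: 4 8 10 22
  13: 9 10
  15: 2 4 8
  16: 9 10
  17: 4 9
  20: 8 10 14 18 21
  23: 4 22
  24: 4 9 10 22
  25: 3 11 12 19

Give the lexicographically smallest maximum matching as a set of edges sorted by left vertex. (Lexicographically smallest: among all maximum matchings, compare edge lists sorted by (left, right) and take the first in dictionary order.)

|M| = 8 (so the lex-smallest maximum matching has 8 edges)
process left vertices in ascending order; for each, take the smallest-labelled available neighbour that still permits 8 edges overall, or leave it unmatched if none does
lex-smallest matching: {0-2, 1-8, 5-9, 6-10, 7-4, 20-14, 23-22, 25-3}

Lex-smallest maximum matching: {(0,2), (1,8), (5,9), (6,10), (7,4), (20,14), (23,22), (25,3)}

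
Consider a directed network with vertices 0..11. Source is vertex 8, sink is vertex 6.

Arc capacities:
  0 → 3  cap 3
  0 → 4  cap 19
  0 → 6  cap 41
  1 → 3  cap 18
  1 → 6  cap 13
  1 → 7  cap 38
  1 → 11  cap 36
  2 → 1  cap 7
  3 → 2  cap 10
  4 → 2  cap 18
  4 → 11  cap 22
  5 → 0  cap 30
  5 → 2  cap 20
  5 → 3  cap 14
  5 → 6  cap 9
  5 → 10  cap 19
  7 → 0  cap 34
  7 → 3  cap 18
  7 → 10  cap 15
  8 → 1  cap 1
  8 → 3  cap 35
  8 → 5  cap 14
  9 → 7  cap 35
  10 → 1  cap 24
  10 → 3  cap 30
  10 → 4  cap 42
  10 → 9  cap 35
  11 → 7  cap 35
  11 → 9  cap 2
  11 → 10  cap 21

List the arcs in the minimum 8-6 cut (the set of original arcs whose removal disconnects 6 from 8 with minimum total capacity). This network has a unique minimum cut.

augment #1: 8→1→6 push 1
augment #2: 8→5→6 push 9
augment #3: 8→5→0→6 push 5
augment #4: 8→3→2→1→6 push 7
max flow = 22; residual-reachable set from 8 gives S-side
cut edges (S→T): {(2,1), (8,1), (8,5)} total cap 22

Min-cut arcs: {(2,1), (8,1), (8,5)} (total capacity 22)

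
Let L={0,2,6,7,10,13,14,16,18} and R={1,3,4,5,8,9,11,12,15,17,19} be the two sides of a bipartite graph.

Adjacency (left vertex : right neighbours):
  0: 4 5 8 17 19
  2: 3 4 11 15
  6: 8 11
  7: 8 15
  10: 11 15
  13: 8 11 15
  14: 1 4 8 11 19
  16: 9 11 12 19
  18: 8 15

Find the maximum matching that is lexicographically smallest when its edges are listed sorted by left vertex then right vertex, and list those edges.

|M| = 7 (so the lex-smallest maximum matching has 7 edges)
process left vertices in ascending order; for each, take the smallest-labelled available neighbour that still permits 7 edges overall, or leave it unmatched if none does
lex-smallest matching: {0-4, 2-3, 6-8, 7-15, 10-11, 14-1, 16-9}

Lex-smallest maximum matching: {(0,4), (2,3), (6,8), (7,15), (10,11), (14,1), (16,9)}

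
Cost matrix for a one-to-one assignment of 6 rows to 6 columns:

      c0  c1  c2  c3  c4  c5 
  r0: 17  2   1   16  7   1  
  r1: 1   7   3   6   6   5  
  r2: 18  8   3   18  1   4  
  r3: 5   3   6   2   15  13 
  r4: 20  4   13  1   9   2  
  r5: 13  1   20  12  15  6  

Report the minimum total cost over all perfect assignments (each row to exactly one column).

Minimum assignment cost: 8

optimal assignment: row0→col2 (cost 1), row1→col0 (cost 1), row2→col4 (cost 1), row3→col3 (cost 2), row4→col5 (cost 2), row5→col1 (cost 1)
total = 1 + 1 + 1 + 2 + 2 + 1 = 8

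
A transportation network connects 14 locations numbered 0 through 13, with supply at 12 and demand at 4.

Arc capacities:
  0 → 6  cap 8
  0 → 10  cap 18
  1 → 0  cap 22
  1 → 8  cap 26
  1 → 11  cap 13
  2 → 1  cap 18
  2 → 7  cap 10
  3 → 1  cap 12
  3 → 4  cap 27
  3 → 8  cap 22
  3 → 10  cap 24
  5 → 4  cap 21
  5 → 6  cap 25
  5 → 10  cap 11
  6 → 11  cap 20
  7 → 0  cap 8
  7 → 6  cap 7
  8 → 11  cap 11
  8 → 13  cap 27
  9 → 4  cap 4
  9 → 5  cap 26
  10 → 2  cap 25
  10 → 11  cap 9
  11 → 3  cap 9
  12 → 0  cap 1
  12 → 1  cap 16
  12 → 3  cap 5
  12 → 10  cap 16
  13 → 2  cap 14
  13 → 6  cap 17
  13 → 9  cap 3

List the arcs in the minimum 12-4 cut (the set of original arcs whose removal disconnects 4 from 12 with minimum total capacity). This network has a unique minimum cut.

augment #1: 12→3→4 push 5
augment #2: 12→1→11→3→4 push 9
augment #3: 12→1→8→13→9→4 push 3
max flow = 17; residual-reachable set from 12 gives S-side
cut edges (S→T): {(11,3), (12,3), (13,9)} total cap 17

Min-cut arcs: {(11,3), (12,3), (13,9)} (total capacity 17)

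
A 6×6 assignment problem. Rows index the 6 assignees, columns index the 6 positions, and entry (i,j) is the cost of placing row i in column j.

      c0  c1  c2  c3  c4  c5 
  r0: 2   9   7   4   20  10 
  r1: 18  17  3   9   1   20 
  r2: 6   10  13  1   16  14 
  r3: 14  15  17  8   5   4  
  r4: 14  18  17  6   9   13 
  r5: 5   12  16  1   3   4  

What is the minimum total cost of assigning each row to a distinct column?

optimal assignment: row0→col0 (cost 2), row1→col2 (cost 3), row2→col1 (cost 10), row3→col5 (cost 4), row4→col3 (cost 6), row5→col4 (cost 3)
total = 2 + 3 + 10 + 4 + 6 + 3 = 28

Minimum assignment cost: 28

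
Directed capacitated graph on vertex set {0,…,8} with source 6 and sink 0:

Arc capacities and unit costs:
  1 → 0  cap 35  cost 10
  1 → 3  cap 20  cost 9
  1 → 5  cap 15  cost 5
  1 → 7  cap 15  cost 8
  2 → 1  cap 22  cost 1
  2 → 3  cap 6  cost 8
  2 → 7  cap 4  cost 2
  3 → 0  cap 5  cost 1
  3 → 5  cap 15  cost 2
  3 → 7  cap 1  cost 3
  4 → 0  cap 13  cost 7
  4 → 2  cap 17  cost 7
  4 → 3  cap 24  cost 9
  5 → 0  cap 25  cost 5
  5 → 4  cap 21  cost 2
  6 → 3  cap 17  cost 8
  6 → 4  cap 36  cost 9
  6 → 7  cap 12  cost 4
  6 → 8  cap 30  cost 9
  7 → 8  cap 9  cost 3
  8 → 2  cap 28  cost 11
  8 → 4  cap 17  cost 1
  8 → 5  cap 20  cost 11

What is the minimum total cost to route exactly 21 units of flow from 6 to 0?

Minimum cost for 21 units: 285

shortest-cost path #1: 6→3→0 push 5 @ unit cost 9 (adds 45)
shortest-cost path #2: 6→7→8→4→0 push 9 @ unit cost 15 (adds 135)
shortest-cost path #3: 6→3→5→0 push 7 @ unit cost 15 (adds 105)
total cost = 285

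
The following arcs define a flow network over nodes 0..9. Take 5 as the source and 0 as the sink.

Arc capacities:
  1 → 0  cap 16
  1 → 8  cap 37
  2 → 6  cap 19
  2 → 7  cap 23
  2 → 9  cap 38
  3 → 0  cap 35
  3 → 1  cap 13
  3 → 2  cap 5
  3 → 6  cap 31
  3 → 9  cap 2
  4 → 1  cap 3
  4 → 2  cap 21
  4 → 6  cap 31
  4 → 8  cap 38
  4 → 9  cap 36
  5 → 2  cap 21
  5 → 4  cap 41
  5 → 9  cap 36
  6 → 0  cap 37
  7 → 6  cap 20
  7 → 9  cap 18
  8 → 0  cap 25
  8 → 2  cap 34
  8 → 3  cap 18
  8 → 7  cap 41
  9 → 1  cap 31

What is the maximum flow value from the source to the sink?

augment #1: 5→2→6→0 bottleneck 19, total now 19
augment #2: 5→4→1→0 bottleneck 3, total now 22
augment #3: 5→4→6→0 bottleneck 18, total now 40
augment #4: 5→4→8→0 bottleneck 20, total now 60
augment #5: 5→9→1→0 bottleneck 13, total now 73
augment #6: 5→9→1→8→0 bottleneck 5, total now 78
augment #7: 5→9→1→8→3→0 bottleneck 13, total now 91
augment #8: 5→2→7→6→4→8→3→0 bottleneck 2, total now 93

Maximum flow value: 93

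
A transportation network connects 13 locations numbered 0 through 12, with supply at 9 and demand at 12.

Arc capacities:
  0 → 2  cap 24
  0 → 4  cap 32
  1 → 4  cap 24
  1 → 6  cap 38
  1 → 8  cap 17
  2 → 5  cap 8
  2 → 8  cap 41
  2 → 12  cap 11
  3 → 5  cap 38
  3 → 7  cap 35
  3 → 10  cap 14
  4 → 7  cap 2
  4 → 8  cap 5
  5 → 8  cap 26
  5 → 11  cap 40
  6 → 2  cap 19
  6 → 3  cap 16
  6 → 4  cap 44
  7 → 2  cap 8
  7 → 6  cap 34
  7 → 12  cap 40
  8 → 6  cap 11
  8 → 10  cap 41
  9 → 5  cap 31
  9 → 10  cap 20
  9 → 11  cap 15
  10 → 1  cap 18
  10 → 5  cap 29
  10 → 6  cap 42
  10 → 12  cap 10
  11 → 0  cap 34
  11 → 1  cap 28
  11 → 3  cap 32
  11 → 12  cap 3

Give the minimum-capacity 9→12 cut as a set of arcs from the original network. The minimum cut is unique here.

augment #1: 9→10→12 push 10
augment #2: 9→11→12 push 3
augment #3: 9→10→6→2→12 push 10
augment #4: 9→11→0→2→12 push 1
augment #5: 9→11→3→7→12 push 11
augment #6: 9→5→11→3→7→12 push 21
augment #7: 9→5→8→6→3→7→12 push 3
augment #8: 9→5→8→6→4→7→12 push 2
max flow = 61; residual-reachable set from 9 gives S-side
cut edges (S→T): {(2,12), (3,7), (4,7), (10,12), (11,12)} total cap 61

Min-cut arcs: {(2,12), (3,7), (4,7), (10,12), (11,12)} (total capacity 61)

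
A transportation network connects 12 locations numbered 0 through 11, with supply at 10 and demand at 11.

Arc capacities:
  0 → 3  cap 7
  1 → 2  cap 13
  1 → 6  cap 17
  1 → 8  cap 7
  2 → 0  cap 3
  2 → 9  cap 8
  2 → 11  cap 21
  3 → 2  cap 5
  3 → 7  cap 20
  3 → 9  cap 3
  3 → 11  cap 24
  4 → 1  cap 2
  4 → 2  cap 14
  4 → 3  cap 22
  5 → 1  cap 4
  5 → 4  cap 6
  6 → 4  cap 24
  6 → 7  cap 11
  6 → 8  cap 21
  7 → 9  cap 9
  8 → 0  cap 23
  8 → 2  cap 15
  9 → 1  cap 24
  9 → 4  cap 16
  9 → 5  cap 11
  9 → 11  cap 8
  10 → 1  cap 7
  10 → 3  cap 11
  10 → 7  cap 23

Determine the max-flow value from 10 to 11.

augment #1: 10→3→11 bottleneck 11, total now 11
augment #2: 10→1→2→11 bottleneck 7, total now 18
augment #3: 10→7→9→11 bottleneck 8, total now 26
augment #4: 10→7→9→1→2→11 bottleneck 1, total now 27

Maximum flow value: 27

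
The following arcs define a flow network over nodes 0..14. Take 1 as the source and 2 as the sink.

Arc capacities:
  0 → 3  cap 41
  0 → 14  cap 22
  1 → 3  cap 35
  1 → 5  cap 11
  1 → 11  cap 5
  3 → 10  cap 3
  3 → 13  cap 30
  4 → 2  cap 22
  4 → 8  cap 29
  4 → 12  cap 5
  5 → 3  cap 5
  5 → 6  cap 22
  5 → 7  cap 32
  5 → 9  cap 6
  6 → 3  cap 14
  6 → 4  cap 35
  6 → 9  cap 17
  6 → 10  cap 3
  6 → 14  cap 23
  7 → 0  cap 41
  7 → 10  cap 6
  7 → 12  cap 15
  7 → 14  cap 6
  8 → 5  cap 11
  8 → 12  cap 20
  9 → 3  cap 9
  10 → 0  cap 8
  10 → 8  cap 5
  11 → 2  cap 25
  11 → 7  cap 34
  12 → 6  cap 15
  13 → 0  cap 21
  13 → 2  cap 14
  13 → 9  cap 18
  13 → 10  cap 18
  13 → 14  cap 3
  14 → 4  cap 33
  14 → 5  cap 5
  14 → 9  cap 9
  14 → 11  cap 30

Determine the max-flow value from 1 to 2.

Maximum flow value: 49

augment #1: 1→11→2 bottleneck 5, total now 5
augment #2: 1→3→13→2 bottleneck 14, total now 19
augment #3: 1→5→6→4→2 bottleneck 11, total now 30
augment #4: 1→3→13→14→4→2 bottleneck 3, total now 33
augment #5: 1→3→10→0→14→4→2 bottleneck 3, total now 36
augment #6: 1→3→13→0→14→4→2 bottleneck 5, total now 41
augment #7: 1→3→13→0→14→11→2 bottleneck 8, total now 49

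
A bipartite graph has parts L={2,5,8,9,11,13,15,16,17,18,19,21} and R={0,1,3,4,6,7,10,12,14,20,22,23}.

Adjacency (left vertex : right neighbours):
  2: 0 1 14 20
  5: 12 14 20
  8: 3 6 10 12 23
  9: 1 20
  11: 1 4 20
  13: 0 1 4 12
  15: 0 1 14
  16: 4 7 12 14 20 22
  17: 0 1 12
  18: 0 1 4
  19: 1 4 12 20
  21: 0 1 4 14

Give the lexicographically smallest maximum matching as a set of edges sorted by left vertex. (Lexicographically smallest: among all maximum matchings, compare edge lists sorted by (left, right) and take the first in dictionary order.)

|M| = 8 (so the lex-smallest maximum matching has 8 edges)
process left vertices in ascending order; for each, take the smallest-labelled available neighbour that still permits 8 edges overall, or leave it unmatched if none does
lex-smallest matching: {2-0, 5-12, 8-3, 9-1, 11-4, 15-14, 16-7, 19-20}

Lex-smallest maximum matching: {(2,0), (5,12), (8,3), (9,1), (11,4), (15,14), (16,7), (19,20)}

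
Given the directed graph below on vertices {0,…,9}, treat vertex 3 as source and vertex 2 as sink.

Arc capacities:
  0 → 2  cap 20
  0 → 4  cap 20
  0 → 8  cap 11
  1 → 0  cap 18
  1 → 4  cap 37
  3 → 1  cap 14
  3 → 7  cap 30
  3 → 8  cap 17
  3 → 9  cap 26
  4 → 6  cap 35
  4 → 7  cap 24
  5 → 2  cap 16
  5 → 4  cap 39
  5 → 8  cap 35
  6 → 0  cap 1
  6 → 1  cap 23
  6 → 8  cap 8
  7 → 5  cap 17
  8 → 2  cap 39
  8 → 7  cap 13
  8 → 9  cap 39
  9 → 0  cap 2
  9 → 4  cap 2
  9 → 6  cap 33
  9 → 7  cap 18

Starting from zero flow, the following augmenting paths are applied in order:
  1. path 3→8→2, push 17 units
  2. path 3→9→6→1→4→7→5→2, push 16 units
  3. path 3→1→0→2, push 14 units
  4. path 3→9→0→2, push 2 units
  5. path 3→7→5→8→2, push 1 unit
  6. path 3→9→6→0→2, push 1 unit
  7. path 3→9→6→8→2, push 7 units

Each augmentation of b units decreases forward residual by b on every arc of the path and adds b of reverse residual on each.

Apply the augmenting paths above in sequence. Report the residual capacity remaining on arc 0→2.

after path 1 (3→8→2, push 17): res(0,2)=20
after path 2 (3→9→6→1→4→7→5→2, push 16): res(0,2)=20
after path 3 (3→1→0→2, push 14): res(0,2)=6
after path 4 (3→9→0→2, push 2): res(0,2)=4
after path 5 (3→7→5→8→2, push 1): res(0,2)=4
after path 6 (3→9→6→0→2, push 1): res(0,2)=3
after path 7 (3→9→6→8→2, push 7): res(0,2)=3

Residual capacity of (0,2): 3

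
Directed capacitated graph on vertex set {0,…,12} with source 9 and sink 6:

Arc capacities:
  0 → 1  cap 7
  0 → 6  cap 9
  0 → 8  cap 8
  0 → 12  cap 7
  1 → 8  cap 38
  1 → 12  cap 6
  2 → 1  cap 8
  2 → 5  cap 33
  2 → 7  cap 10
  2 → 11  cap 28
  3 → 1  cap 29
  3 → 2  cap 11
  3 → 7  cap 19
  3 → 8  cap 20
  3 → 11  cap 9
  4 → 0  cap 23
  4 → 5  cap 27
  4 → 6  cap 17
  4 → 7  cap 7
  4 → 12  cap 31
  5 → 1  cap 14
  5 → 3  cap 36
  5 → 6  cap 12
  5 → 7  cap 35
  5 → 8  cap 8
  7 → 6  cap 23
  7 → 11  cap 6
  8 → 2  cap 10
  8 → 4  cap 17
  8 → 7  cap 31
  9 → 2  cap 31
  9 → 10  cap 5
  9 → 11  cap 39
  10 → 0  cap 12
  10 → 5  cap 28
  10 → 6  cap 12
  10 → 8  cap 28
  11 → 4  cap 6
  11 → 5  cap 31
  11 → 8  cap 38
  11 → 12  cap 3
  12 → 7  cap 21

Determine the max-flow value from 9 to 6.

augment #1: 9→10→6 bottleneck 5, total now 5
augment #2: 9→2→5→6 bottleneck 12, total now 17
augment #3: 9→2→7→6 bottleneck 10, total now 27
augment #4: 9→11→4→6 bottleneck 6, total now 33
augment #5: 9→2→5→7→6 bottleneck 9, total now 42
augment #6: 9→11→5→7→6 bottleneck 4, total now 46
augment #7: 9→11→8→4→6 bottleneck 11, total now 57
augment #8: 9→11→8→4→0→6 bottleneck 6, total now 63

Maximum flow value: 63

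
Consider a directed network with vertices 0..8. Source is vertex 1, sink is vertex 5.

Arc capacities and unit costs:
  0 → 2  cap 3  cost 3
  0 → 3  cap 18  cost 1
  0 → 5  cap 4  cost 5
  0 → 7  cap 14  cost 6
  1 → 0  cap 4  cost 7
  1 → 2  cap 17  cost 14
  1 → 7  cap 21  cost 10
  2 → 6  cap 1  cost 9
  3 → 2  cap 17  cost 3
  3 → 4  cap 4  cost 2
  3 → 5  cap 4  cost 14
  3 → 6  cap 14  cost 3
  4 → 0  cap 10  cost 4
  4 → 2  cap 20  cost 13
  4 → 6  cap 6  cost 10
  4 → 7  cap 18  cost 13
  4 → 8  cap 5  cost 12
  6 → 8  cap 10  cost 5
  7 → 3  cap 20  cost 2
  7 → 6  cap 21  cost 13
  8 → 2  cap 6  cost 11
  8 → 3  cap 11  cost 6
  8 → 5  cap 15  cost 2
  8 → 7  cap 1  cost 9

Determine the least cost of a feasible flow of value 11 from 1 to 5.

shortest-cost path #1: 1→0→5 push 4 @ unit cost 12 (adds 48)
shortest-cost path #2: 1→7→3→6→8→5 push 7 @ unit cost 22 (adds 154)
total cost = 202

Minimum cost for 11 units: 202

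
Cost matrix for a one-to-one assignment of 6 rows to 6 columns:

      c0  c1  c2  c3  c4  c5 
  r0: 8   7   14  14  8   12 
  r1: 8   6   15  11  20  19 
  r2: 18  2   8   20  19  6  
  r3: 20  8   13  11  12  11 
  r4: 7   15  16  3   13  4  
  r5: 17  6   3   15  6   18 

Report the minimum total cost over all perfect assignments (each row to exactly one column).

optimal assignment: row0→col4 (cost 8), row1→col0 (cost 8), row2→col1 (cost 2), row3→col5 (cost 11), row4→col3 (cost 3), row5→col2 (cost 3)
total = 8 + 8 + 2 + 11 + 3 + 3 = 35

Minimum assignment cost: 35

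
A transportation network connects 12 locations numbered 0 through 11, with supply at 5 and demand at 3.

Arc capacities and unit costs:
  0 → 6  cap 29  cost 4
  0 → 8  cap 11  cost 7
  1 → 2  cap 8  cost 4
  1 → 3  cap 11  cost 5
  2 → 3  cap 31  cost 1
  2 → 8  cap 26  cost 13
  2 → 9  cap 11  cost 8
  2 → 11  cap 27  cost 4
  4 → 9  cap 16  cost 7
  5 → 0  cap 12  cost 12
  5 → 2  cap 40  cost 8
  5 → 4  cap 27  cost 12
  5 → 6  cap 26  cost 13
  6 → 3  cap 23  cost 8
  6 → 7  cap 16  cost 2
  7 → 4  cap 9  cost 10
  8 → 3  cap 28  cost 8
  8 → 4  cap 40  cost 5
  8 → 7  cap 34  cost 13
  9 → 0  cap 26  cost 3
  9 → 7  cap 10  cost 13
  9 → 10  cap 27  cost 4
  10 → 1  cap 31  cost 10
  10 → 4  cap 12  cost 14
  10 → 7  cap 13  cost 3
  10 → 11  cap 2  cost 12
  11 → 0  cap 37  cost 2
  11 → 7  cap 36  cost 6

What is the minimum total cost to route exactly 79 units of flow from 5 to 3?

Minimum cost for 79 units: 1510

shortest-cost path #1: 5→2→3 push 31 @ unit cost 9 (adds 279)
shortest-cost path #2: 5→6→3 push 23 @ unit cost 21 (adds 483)
shortest-cost path #3: 5→0→8→3 push 11 @ unit cost 27 (adds 297)
shortest-cost path #4: 5→2→8→3 push 9 @ unit cost 29 (adds 261)
shortest-cost path #5: 5→4→9→10→1→3 push 5 @ unit cost 38 (adds 190)
total cost = 1510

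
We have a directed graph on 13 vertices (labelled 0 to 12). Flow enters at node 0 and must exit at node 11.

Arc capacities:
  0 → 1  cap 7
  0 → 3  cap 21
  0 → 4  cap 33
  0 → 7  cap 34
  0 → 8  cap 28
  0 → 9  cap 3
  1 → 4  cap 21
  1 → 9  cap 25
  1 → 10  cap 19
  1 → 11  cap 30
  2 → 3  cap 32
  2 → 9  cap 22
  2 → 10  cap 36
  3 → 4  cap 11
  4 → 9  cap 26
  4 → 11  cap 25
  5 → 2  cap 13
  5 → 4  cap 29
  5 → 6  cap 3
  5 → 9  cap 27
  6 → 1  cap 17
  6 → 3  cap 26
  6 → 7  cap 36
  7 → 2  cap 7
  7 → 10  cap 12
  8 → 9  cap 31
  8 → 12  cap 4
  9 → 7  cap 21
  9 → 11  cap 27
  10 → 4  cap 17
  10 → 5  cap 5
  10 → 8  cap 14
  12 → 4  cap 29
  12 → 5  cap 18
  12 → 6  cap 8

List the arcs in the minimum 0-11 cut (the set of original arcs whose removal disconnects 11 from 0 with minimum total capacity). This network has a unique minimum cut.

Min-cut arcs: {(0,1), (4,11), (5,6), (8,12), (9,11)} (total capacity 66)

augment #1: 0→1→11 push 7
augment #2: 0→4→11 push 25
augment #3: 0→9→11 push 3
augment #4: 0→4→9→11 push 8
augment #5: 0→8→9→11 push 16
augment #6: 0→8→12→6→1→11 push 4
augment #7: 0→7→10→5→6→1→11 push 3
max flow = 66; residual-reachable set from 0 gives S-side
cut edges (S→T): {(0,1), (4,11), (5,6), (8,12), (9,11)} total cap 66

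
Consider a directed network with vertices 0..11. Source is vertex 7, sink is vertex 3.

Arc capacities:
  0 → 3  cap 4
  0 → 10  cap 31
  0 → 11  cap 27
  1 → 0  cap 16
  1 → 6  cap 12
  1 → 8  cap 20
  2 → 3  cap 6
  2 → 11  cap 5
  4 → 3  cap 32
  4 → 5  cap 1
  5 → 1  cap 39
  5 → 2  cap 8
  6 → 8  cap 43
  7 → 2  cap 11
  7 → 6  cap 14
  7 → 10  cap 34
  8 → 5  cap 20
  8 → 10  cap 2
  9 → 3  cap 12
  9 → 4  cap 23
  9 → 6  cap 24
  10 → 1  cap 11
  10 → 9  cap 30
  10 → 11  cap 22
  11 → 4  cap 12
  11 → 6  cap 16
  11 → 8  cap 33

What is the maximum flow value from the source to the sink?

Maximum flow value: 52

augment #1: 7→2→3 bottleneck 6, total now 6
augment #2: 7→10→9→3 bottleneck 12, total now 18
augment #3: 7→2→11→4→3 bottleneck 5, total now 23
augment #4: 7→10→1→0→3 bottleneck 4, total now 27
augment #5: 7→10→9→4→3 bottleneck 18, total now 45
augment #6: 7→6→8→10→11→4→3 bottleneck 2, total now 47
augment #7: 7→6→8→5→1→0→11→4→3 bottleneck 5, total now 52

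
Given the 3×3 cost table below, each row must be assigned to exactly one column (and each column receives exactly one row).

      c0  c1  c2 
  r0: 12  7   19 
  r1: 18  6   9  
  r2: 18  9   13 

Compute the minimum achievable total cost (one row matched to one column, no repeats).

optimal assignment: row0→col0 (cost 12), row1→col2 (cost 9), row2→col1 (cost 9)
total = 12 + 9 + 9 = 30

Minimum assignment cost: 30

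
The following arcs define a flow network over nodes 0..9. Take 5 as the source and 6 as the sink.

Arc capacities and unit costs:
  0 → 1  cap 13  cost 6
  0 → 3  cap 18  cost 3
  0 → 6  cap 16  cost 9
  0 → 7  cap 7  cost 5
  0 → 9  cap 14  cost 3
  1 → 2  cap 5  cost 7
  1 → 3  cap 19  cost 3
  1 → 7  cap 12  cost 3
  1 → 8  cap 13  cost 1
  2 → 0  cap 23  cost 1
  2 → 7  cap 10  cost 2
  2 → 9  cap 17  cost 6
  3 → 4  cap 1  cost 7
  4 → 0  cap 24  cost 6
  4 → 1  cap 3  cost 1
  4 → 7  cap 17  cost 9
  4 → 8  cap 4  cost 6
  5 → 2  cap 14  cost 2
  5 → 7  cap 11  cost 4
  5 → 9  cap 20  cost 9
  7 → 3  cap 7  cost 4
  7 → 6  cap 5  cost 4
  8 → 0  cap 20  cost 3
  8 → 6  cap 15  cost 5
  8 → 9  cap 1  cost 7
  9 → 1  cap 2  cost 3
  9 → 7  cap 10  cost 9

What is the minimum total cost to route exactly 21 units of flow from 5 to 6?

shortest-cost path #1: 5→7→6 push 5 @ unit cost 8 (adds 40)
shortest-cost path #2: 5→2→0→6 push 14 @ unit cost 12 (adds 168)
shortest-cost path #3: 5→9→1→8→6 push 2 @ unit cost 18 (adds 36)
total cost = 244

Minimum cost for 21 units: 244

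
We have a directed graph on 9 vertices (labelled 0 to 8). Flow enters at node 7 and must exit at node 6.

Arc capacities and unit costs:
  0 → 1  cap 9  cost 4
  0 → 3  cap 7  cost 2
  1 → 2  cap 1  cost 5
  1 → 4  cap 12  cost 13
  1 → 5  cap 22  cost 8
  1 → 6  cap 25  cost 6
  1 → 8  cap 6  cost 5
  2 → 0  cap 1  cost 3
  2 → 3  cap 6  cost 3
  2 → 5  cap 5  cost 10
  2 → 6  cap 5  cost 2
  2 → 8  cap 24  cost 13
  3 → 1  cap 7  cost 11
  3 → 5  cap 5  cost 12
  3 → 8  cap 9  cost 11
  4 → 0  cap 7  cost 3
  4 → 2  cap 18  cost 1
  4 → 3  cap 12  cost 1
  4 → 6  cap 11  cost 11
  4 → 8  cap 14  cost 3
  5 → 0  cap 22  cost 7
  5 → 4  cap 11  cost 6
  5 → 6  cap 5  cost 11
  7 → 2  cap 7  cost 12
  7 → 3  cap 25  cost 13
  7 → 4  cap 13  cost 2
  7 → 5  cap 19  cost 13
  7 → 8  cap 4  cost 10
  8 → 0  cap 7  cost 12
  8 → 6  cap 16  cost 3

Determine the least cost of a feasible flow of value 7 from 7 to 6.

Minimum cost for 7 units: 41

shortest-cost path #1: 7→4→2→6 push 5 @ unit cost 5 (adds 25)
shortest-cost path #2: 7→4→8→6 push 2 @ unit cost 8 (adds 16)
total cost = 41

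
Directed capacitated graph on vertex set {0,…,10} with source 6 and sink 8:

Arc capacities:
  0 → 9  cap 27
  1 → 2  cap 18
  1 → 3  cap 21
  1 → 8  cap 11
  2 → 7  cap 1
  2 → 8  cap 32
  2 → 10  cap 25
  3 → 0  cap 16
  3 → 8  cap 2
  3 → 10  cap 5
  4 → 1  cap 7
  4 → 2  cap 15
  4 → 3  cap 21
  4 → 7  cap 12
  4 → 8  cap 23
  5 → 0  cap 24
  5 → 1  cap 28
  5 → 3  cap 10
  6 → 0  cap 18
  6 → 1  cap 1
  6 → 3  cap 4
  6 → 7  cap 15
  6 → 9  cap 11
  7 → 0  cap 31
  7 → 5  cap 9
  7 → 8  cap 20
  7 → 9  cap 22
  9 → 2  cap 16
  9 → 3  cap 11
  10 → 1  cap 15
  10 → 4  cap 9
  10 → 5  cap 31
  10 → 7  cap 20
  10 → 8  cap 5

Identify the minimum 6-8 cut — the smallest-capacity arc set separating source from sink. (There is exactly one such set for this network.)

augment #1: 6→1→8 push 1
augment #2: 6→3→8 push 2
augment #3: 6→7→8 push 15
augment #4: 6→3→10→8 push 2
augment #5: 6→9→2→8 push 11
augment #6: 6→0→9→2→8 push 5
augment #7: 6→0→9→3→10→8 push 3
max flow = 39; residual-reachable set from 6 gives S-side
cut edges (S→T): {(3,8), (3,10), (6,1), (6,7), (9,2)} total cap 39

Min-cut arcs: {(3,8), (3,10), (6,1), (6,7), (9,2)} (total capacity 39)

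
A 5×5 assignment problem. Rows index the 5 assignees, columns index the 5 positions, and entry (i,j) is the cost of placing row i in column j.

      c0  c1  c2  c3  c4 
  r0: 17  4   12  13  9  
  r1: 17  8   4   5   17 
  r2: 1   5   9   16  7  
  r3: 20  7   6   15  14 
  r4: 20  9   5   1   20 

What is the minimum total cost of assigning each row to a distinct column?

optimal assignment: row0→col4 (cost 9), row1→col2 (cost 4), row2→col0 (cost 1), row3→col1 (cost 7), row4→col3 (cost 1)
total = 9 + 4 + 1 + 7 + 1 = 22

Minimum assignment cost: 22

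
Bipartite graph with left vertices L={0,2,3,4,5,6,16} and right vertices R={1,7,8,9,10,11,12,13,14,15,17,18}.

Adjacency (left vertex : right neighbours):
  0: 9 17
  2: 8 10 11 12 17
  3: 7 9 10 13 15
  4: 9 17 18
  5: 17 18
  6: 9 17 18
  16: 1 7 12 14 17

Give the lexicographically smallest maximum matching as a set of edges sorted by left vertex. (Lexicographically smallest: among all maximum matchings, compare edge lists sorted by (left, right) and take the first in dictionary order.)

Lex-smallest maximum matching: {(0,9), (2,8), (3,7), (4,17), (5,18), (16,1)}

|M| = 6 (so the lex-smallest maximum matching has 6 edges)
process left vertices in ascending order; for each, take the smallest-labelled available neighbour that still permits 6 edges overall, or leave it unmatched if none does
lex-smallest matching: {0-9, 2-8, 3-7, 4-17, 5-18, 16-1}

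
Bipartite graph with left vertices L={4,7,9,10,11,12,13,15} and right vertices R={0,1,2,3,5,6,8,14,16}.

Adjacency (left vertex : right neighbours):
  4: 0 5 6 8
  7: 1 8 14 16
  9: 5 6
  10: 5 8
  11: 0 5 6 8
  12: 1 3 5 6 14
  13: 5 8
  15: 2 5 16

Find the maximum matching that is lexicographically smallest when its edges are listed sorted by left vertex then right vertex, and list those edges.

|M| = 7 (so the lex-smallest maximum matching has 7 edges)
process left vertices in ascending order; for each, take the smallest-labelled available neighbour that still permits 7 edges overall, or leave it unmatched if none does
lex-smallest matching: {4-0, 7-1, 9-5, 10-8, 11-6, 12-3, 15-2}

Lex-smallest maximum matching: {(4,0), (7,1), (9,5), (10,8), (11,6), (12,3), (15,2)}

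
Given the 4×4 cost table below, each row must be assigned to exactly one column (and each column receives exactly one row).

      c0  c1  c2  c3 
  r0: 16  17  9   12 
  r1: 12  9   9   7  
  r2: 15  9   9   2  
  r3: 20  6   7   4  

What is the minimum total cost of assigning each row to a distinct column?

optimal assignment: row0→col2 (cost 9), row1→col0 (cost 12), row2→col3 (cost 2), row3→col1 (cost 6)
total = 9 + 12 + 2 + 6 = 29

Minimum assignment cost: 29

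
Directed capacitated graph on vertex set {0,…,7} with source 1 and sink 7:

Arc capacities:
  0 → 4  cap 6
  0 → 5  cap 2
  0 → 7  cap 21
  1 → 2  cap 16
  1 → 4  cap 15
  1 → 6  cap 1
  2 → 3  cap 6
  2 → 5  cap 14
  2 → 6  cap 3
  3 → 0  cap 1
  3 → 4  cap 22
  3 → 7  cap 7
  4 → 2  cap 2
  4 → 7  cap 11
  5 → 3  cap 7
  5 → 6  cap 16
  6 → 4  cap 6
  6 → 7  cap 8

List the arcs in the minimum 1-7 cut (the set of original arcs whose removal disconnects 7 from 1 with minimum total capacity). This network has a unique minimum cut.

augment #1: 1→4→7 push 11
augment #2: 1→6→7 push 1
augment #3: 1→2→3→7 push 6
augment #4: 1→2→6→7 push 3
augment #5: 1→2→5→3→7 push 1
augment #6: 1→2→5→6→7 push 4
augment #7: 1→2→5→3→0→7 push 1
max flow = 27; residual-reachable set from 1 gives S-side
cut edges (S→T): {(3,0), (3,7), (4,7), (6,7)} total cap 27

Min-cut arcs: {(3,0), (3,7), (4,7), (6,7)} (total capacity 27)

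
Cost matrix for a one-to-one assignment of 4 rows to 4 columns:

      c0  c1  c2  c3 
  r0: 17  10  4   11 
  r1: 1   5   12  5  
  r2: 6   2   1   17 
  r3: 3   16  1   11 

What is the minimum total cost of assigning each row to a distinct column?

Minimum assignment cost: 14

optimal assignment: row0→col2 (cost 4), row1→col3 (cost 5), row2→col1 (cost 2), row3→col0 (cost 3)
total = 4 + 5 + 2 + 3 = 14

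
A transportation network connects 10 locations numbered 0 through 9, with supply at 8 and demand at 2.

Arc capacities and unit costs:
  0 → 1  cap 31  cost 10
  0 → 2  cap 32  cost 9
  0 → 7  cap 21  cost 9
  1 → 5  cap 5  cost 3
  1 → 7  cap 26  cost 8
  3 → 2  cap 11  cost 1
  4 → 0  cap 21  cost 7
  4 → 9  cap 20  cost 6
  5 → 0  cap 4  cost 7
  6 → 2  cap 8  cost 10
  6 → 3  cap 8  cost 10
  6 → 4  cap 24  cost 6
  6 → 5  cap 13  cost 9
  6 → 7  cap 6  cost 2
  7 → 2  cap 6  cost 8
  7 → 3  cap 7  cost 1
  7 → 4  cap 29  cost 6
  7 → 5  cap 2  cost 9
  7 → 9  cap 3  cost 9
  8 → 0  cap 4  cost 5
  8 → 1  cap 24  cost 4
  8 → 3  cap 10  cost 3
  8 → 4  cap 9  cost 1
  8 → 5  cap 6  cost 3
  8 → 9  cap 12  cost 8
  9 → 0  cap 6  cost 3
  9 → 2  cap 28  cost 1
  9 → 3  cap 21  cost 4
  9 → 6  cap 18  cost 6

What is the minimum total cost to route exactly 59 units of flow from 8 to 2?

Minimum cost for 59 units: 856

shortest-cost path #1: 8→3→2 push 10 @ unit cost 4 (adds 40)
shortest-cost path #2: 8→4→9→2 push 9 @ unit cost 8 (adds 72)
shortest-cost path #3: 8→9→2 push 12 @ unit cost 9 (adds 108)
shortest-cost path #4: 8→0→2 push 4 @ unit cost 14 (adds 56)
shortest-cost path #5: 8→1→7→3→2 push 1 @ unit cost 14 (adds 14)
shortest-cost path #6: 8→5→0→2 push 4 @ unit cost 19 (adds 76)
shortest-cost path #7: 8→1→7→2 push 6 @ unit cost 20 (adds 120)
shortest-cost path #8: 8→1→7→9→2 push 3 @ unit cost 22 (adds 66)
shortest-cost path #9: 8→1→7→4→9→2 push 4 @ unit cost 25 (adds 100)
shortest-cost path #10: 8→1→7→4→0→2 push 6 @ unit cost 34 (adds 204)
total cost = 856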